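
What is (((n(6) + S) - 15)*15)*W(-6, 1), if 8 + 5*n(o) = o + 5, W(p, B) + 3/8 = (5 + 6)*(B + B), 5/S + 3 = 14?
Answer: -398073/88 ≈ -4523.6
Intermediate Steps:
S = 5/11 (S = 5/(-3 + 14) = 5/11 ≈ 0.45455)
W(p, B) = -3/8 + 22*B (W(p, B) = -3/8 + (5 + 6)*(B + B) = -3/8 + 11*(2*B) = -3/8 + 22*B)
n(o) = -⅗ + o/5 (n(o) = -8/5 + (o + 5)/5 = -8/5 + (5 + o)/5 = -8/5 + (1 + o/5) = -⅗ + o/5)
(((n(6) + S) - 15)*15)*W(-6, 1) = ((((-⅗ + (⅕)*6) + 5/11) - 15)*15)*(-3/8 + 22*1) = ((((-⅗ + 6/5) + 5/11) - 15)*15)*(-3/8 + 22) = (((⅗ + 5/11) - 15)*15)*(173/8) = ((58/55 - 15)*15)*(173/8) = -767/55*15*(173/8) = -2301/11*173/8 = -398073/88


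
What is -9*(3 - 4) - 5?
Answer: 4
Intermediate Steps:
-9*(3 - 4) - 5 = -9*(-1) - 5 = 9 - 5 = 4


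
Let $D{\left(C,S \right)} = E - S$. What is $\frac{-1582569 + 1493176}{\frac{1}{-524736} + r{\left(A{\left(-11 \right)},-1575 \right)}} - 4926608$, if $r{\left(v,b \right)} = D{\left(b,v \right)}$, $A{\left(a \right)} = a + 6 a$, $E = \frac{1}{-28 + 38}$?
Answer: $- \frac{996816999843824}{202285723} \approx -4.9278 \cdot 10^{6}$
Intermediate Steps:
$E = \frac{1}{10} \approx 0.1$
$A{\left(a \right)} = 7 a$
$D{\left(C,S \right)} = \frac{1}{10} - S$
$r{\left(v,b \right)} = \frac{1}{10} - v$
$\frac{-1582569 + 1493176}{\frac{1}{-524736} + r{\left(A{\left(-11 \right)},-1575 \right)}} - 4926608 = \frac{-1582569 + 1493176}{\frac{1}{-524736} - \left(- \frac{1}{10} + 7 \left(-11\right)\right)} - 4926608 = - \frac{89393}{- \frac{1}{524736} + \left(\frac{1}{10} - -77\right)} - 4926608 = - \frac{89393}{- \frac{1}{524736} + \left(\frac{1}{10} + 77\right)} - 4926608 = - \frac{89393}{- \frac{1}{524736} + \frac{771}{10}} - 4926608 = - \frac{89393}{\frac{202285723}{2623680}} - 4926608 = \left(-89393\right) \frac{2623680}{202285723} - 4926608 = - \frac{234538626240}{202285723} - 4926608 = - \frac{996816999843824}{202285723}$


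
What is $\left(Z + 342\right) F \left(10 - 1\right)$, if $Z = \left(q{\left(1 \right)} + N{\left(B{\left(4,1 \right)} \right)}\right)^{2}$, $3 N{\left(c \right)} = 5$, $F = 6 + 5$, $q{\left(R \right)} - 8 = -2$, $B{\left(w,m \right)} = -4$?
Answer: $39677$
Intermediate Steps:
$q{\left(R \right)} = 6$ ($q{\left(R \right)} = 8 - 2 = 6$)
$F = 11$
$N{\left(c \right)} = \frac{5}{3}$ ($N{\left(c \right)} = \frac{1}{3} \cdot 5 = \frac{5}{3}$)
$Z = \frac{529}{9}$ ($Z = \left(6 + \frac{5}{3}\right)^{2} = \left(\frac{23}{3}\right)^{2} = \frac{529}{9} \approx 58.778$)
$\left(Z + 342\right) F \left(10 - 1\right) = \left(\frac{529}{9} + 342\right) 11 \left(10 - 1\right) = \frac{3607 \cdot 11 \cdot 9}{9} = \frac{3607}{9} \cdot 99 = 39677$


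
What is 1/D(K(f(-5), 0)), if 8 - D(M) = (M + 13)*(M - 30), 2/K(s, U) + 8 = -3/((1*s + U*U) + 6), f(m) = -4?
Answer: 361/142370 ≈ 0.0025356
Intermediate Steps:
K(s, U) = 2/(-8 - 3/(6 + s + U²)) (K(s, U) = 2/(-8 - 3/((1*s + U*U) + 6)) = 2/(-8 - 3/((s + U²) + 6)) = 2/(-8 - 3/(6 + s + U²)))
D(M) = 8 - (-30 + M)*(13 + M) (D(M) = 8 - (M + 13)*(M - 30) = 8 - (13 + M)*(-30 + M) = 8 - (-30 + M)*(13 + M))
1/D(K(f(-5), 0)) = 1/(398 - (2*(-6 - 1*(-4) - 1*0²)/(51 + 8*(-4) + 8*0²))² + 17*(2*(-6 - 1*(-4) - 1*0²)/(51 + 8*(-4) + 8*0²))) = 1/(398 - (2*(-6 + 4 - 1*0)/(51 - 32 + 8*0))² + 17*(2*(-6 + 4 - 1*0)/(51 - 32 + 8*0))) = 1/(398 - (2*(-6 + 4 + 0)/(51 - 32 + 0))² + 17*(2*(-6 + 4 + 0)/(51 - 32 + 0))) = 1/(398 - (2*(-2)/19)² + 17*(2*(-2)/19)) = 1/(398 - (2*(1/19)*(-2))² + 17*(2*(1/19)*(-2))) = 1/(398 - (-4/19)² + 17*(-4/19)) = 1/(398 - 1*16/361 - 68/19) = 1/(398 - 16/361 - 68/19) = 1/(142370/361) = 361/142370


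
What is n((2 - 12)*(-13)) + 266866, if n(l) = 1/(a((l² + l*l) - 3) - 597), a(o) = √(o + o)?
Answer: 77074903193/288815 - √67594/288815 ≈ 2.6687e+5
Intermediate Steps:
a(o) = √2*√o (a(o) = √(2*o) = √2*√o)
n(l) = 1/(-597 + √2*√(-3 + 2*l²)) (n(l) = 1/(√2*√((l² + l*l) - 3) - 597) = 1/(√2*√((l² + l²) - 3) - 597) = 1/(√2*√(2*l² - 3) - 597) = 1/(√2*√(-3 + 2*l²) - 597) = 1/(-597 + √2*√(-3 + 2*l²)))
n((2 - 12)*(-13)) + 266866 = 1/(-597 + √2*√(-3 + 2*((2 - 12)*(-13))²)) + 266866 = 1/(-597 + √2*√(-3 + 2*(-10*(-13))²)) + 266866 = 1/(-597 + √2*√(-3 + 2*130²)) + 266866 = 1/(-597 + √2*√(-3 + 2*16900)) + 266866 = 1/(-597 + √2*√(-3 + 33800)) + 266866 = 1/(-597 + √2*√33797) + 266866 = 1/(-597 + √67594) + 266866 = 266866 + 1/(-597 + √67594)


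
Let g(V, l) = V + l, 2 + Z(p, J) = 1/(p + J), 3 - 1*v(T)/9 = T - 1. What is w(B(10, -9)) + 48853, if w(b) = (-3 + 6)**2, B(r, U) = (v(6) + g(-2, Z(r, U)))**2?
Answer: 48862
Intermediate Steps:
v(T) = 36 - 9*T (v(T) = 27 - 9*(T - 1) = 27 - 9*(-1 + T) = 27 + (9 - 9*T) = 36 - 9*T)
Z(p, J) = -2 + 1/(J + p) (Z(p, J) = -2 + 1/(p + J) = -2 + 1/(J + p))
B(r, U) = (-20 + (1 - 2*U - 2*r)/(U + r))**2 (B(r, U) = ((36 - 9*6) + (-2 + (1 - 2*U - 2*r)/(U + r)))**2 = ((36 - 54) + (-2 + (1 - 2*U - 2*r)/(U + r)))**2 = (-18 + (-2 + (1 - 2*U - 2*r)/(U + r)))**2 = (-20 + (1 - 2*U - 2*r)/(U + r))**2)
w(b) = 9 (w(b) = 3**2 = 9)
w(B(10, -9)) + 48853 = 9 + 48853 = 48862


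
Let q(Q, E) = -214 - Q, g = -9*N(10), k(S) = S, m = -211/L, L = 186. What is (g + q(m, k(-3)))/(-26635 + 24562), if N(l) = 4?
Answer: 46289/385578 ≈ 0.12005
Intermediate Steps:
m = -211/186 ≈ -1.1344
g = -36 (g = -9*4 = -36)
(g + q(m, k(-3)))/(-26635 + 24562) = (-36 + (-214 - 1*(-211/186)))/(-26635 + 24562) = (-36 + (-214 + 211/186))/(-2073) = (-36 - 39593/186)*(-1/2073) = -46289/186*(-1/2073) = 46289/385578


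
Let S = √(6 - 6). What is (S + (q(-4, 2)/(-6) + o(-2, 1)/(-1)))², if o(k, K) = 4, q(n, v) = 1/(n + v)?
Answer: 2209/144 ≈ 15.340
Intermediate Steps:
S = 0 (S = √0 = 0)
(S + (q(-4, 2)/(-6) + o(-2, 1)/(-1)))² = (0 + (1/((-4 + 2)*(-6)) + 4/(-1)))² = (0 + (-⅙/(-2) + 4*(-1)))² = (0 + (-½*(-⅙) - 4))² = (0 + (1/12 - 4))² = (0 - 47/12)² = (-47/12)² = 2209/144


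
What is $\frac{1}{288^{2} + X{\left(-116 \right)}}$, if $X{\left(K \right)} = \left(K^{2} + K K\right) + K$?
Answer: $\frac{1}{109740} \approx 9.1125 \cdot 10^{-6}$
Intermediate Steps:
$X{\left(K \right)} = K + 2 K^{2}$ ($X{\left(K \right)} = \left(K^{2} + K^{2}\right) + K = 2 K^{2} + K = K + 2 K^{2}$)
$\frac{1}{288^{2} + X{\left(-116 \right)}} = \frac{1}{288^{2} - 116 \left(1 + 2 \left(-116\right)\right)} = \frac{1}{82944 - 116 \left(1 - 232\right)} = \frac{1}{82944 - -26796} = \frac{1}{82944 + 26796} = \frac{1}{109740}$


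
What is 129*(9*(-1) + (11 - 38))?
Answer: -4644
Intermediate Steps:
129*(9*(-1) + (11 - 38)) = 129*(-9 - 27) = 129*(-36) = -4644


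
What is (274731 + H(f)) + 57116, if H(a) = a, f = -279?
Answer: 331568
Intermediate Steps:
(274731 + H(f)) + 57116 = (274731 - 279) + 57116 = 274452 + 57116 = 331568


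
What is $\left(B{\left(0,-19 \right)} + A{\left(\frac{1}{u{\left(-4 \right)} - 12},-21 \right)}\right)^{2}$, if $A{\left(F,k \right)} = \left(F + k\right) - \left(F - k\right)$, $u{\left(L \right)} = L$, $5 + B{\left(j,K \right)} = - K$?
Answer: $784$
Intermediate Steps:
$B{\left(j,K \right)} = -5 - K$
$A{\left(F,k \right)} = 2 k$
$\left(B{\left(0,-19 \right)} + A{\left(\frac{1}{u{\left(-4 \right)} - 12},-21 \right)}\right)^{2} = \left(\left(-5 - -19\right) + 2 \left(-21\right)\right)^{2} = \left(\left(-5 + 19\right) - 42\right)^{2} = \left(14 - 42\right)^{2} = \left(-28\right)^{2} = 784$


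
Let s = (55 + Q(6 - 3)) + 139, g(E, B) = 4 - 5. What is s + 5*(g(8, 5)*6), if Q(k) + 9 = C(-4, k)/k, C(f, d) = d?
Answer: 156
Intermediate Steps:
g(E, B) = -1
Q(k) = -8 (Q(k) = -9 + k/k = -9 + 1 = -8)
s = 186 (s = (55 - 8) + 139 = 47 + 139 = 186)
s + 5*(g(8, 5)*6) = 186 + 5*(-1*6) = 186 + 5*(-6) = 186 - 30 = 156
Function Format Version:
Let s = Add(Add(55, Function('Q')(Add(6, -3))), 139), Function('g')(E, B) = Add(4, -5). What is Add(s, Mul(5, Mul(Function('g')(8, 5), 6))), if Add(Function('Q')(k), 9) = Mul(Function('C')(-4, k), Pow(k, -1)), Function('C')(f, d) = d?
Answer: 156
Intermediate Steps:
Function('g')(E, B) = -1
Function('Q')(k) = -8 (Function('Q')(k) = Add(-9, Mul(k, Pow(k, -1))) = Add(-9, 1) = -8)
s = 186 (s = Add(Add(55, -8), 139) = Add(47, 139) = 186)
Add(s, Mul(5, Mul(Function('g')(8, 5), 6))) = Add(186, Mul(5, Mul(-1, 6))) = Add(186, Mul(5, -6)) = Add(186, -30) = 156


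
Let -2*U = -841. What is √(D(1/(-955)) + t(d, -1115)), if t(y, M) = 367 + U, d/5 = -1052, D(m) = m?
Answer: √2872874930/1910 ≈ 28.062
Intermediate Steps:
U = 841/2 (U = -½*(-841) = 841/2 ≈ 420.50)
d = -5260 (d = 5*(-1052) = -5260)
t(y, M) = 1575/2 (t(y, M) = 367 + 841/2 = 1575/2)
√(D(1/(-955)) + t(d, -1115)) = √(1/(-955) + 1575/2) = √(-1/955 + 1575/2) = √(1504123/1910) = √2872874930/1910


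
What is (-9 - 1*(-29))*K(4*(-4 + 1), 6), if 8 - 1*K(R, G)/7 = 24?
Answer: -2240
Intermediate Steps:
K(R, G) = -112 (K(R, G) = 56 - 7*24 = 56 - 168 = -112)
(-9 - 1*(-29))*K(4*(-4 + 1), 6) = (-9 - 1*(-29))*(-112) = (-9 + 29)*(-112) = 20*(-112) = -2240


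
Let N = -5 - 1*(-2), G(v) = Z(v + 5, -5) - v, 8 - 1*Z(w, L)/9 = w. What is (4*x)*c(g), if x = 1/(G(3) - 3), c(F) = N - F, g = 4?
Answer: 14/3 ≈ 4.6667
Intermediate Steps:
Z(w, L) = 72 - 9*w
G(v) = 27 - 10*v (G(v) = (72 - 9*(v + 5)) - v = (72 - 9*(5 + v)) - v = (72 + (-45 - 9*v)) - v = (27 - 9*v) - v = 27 - 10*v)
N = -3 (N = -5 + 2 = -3)
c(F) = -3 - F
x = -⅙ (x = 1/((27 - 10*3) - 3) = 1/((27 - 30) - 3) = 1/(-3 - 3) = 1/(-6) = -⅙ ≈ -0.16667)
(4*x)*c(g) = (4*(-⅙))*(-3 - 1*4) = -2*(-3 - 4)/3 = -⅔*(-7) = 14/3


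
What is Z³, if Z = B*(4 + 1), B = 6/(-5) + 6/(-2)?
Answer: -9261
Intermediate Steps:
B = -21/5 (B = 6*(-⅕) + 6*(-½) = -6/5 - 3 = -21/5 ≈ -4.2000)
Z = -21 (Z = -21*(4 + 1)/5 = -21/5*5 = -21)
Z³ = (-21)³ = -9261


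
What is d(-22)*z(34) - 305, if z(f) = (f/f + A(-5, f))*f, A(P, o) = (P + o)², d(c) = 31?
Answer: 887163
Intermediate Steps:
z(f) = f*(1 + (-5 + f)²) (z(f) = (f/f + (-5 + f)²)*f = (1 + (-5 + f)²)*f = f*(1 + (-5 + f)²))
d(-22)*z(34) - 305 = 31*(34*(1 + (-5 + 34)²)) - 305 = 31*(34*(1 + 29²)) - 305 = 31*(34*(1 + 841)) - 305 = 31*(34*842) - 305 = 31*28628 - 305 = 887468 - 305 = 887163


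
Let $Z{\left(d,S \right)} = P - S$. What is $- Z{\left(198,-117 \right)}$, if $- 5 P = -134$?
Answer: $- \frac{719}{5} \approx -143.8$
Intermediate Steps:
$P = \frac{134}{5}$ ($P = \left(- \frac{1}{5}\right) \left(-134\right) = \frac{134}{5} \approx 26.8$)
$Z{\left(d,S \right)} = \frac{134}{5} - S$
$- Z{\left(198,-117 \right)} = - (\frac{134}{5} - -117) = - (\frac{134}{5} + 117) = \left(-1\right) \frac{719}{5} = - \frac{719}{5}$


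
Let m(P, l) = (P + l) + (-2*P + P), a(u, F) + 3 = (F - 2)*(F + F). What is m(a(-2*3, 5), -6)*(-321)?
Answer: 1926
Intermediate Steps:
a(u, F) = -3 + 2*F*(-2 + F) (a(u, F) = -3 + (F - 2)*(F + F) = -3 + (-2 + F)*(2*F) = -3 + 2*F*(-2 + F))
m(P, l) = l (m(P, l) = (P + l) - P = l)
m(a(-2*3, 5), -6)*(-321) = -6*(-321) = 1926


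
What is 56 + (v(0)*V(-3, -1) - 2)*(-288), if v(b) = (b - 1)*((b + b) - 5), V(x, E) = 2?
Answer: -2248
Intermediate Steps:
v(b) = (-1 + b)*(-5 + 2*b) (v(b) = (-1 + b)*(2*b - 5) = (-1 + b)*(-5 + 2*b))
56 + (v(0)*V(-3, -1) - 2)*(-288) = 56 + ((5 - 7*0 + 2*0**2)*2 - 2)*(-288) = 56 + ((5 + 0 + 2*0)*2 - 2)*(-288) = 56 + ((5 + 0 + 0)*2 - 2)*(-288) = 56 + (5*2 - 2)*(-288) = 56 + (10 - 2)*(-288) = 56 + 8*(-288) = 56 - 2304 = -2248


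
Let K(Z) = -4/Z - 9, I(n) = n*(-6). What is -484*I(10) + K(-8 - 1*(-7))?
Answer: 29035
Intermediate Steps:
I(n) = -6*n
K(Z) = -9 - 4/Z
-484*I(10) + K(-8 - 1*(-7)) = -(-2904)*10 + (-9 - 4/(-8 - 1*(-7))) = -484*(-60) + (-9 - 4/(-8 + 7)) = 29040 + (-9 - 4/(-1)) = 29040 + (-9 - 4*(-1)) = 29040 + (-9 + 4) = 29040 - 5 = 29035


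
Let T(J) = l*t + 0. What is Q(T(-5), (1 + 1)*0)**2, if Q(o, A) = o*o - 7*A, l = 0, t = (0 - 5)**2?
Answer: 0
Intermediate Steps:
t = 25 (t = (-5)**2 = 25)
T(J) = 0 (T(J) = 0*25 + 0 = 0 + 0 = 0)
Q(o, A) = o**2 - 7*A
Q(T(-5), (1 + 1)*0)**2 = (0**2 - 7*(1 + 1)*0)**2 = (0 - 14*0)**2 = (0 - 7*0)**2 = (0 + 0)**2 = 0**2 = 0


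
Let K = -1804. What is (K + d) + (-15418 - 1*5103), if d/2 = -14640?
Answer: -51605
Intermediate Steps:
d = -29280 (d = 2*(-14640) = -29280)
(K + d) + (-15418 - 1*5103) = (-1804 - 29280) + (-15418 - 1*5103) = -31084 + (-15418 - 5103) = -31084 - 20521 = -51605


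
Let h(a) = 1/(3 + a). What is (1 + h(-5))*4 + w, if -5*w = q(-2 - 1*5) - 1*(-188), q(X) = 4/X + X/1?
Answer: -1193/35 ≈ -34.086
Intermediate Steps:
q(X) = X + 4/X (q(X) = 4/X + X*1 = 4/X + X = X + 4/X)
w = -1263/35 (w = -(((-2 - 1*5) + 4/(-2 - 1*5)) - 1*(-188))/5 = -(((-2 - 5) + 4/(-2 - 5)) + 188)/5 = -((-7 + 4/(-7)) + 188)/5 = -((-7 + 4*(-⅐)) + 188)/5 = -((-7 - 4/7) + 188)/5 = -(-53/7 + 188)/5 = -⅕*1263/7 = -1263/35 ≈ -36.086)
(1 + h(-5))*4 + w = (1 + 1/(3 - 5))*4 - 1263/35 = (1 + 1/(-2))*4 - 1263/35 = (1 - ½)*4 - 1263/35 = (½)*4 - 1263/35 = 2 - 1263/35 = -1193/35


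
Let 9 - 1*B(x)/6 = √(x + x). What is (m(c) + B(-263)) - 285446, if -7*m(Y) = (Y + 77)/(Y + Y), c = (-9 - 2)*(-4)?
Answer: -15981963/56 - 6*I*√526 ≈ -2.8539e+5 - 137.61*I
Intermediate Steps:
c = 44 (c = -11*(-4) = 44)
B(x) = 54 - 6*√2*√x (B(x) = 54 - 6*√(x + x) = 54 - 6*√2*√x)
m(Y) = -(77 + Y)/(14*Y) (m(Y) = -(Y + 77)/(7*(Y + Y)) = -(77 + Y)/(7*(2*Y)) = -(77 + Y)*1/(2*Y)/7 = -(77 + Y)/(14*Y))
(m(c) + B(-263)) - 285446 = ((1/14)*(-77 - 1*44)/44 + (54 - 6*√2*√(-263))) - 285446 = ((1/14)*(1/44)*(-77 - 44) + (54 - 6*√2*I*√263)) - 285446 = ((1/14)*(1/44)*(-121) + (54 - 6*I*√526)) - 285446 = (-11/56 + (54 - 6*I*√526)) - 285446 = (3013/56 - 6*I*√526) - 285446 = -15981963/56 - 6*I*√526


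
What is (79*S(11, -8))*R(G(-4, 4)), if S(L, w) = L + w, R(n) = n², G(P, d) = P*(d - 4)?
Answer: 0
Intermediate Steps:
G(P, d) = P*(-4 + d)
(79*S(11, -8))*R(G(-4, 4)) = (79*(11 - 8))*(-4*(-4 + 4))² = (79*3)*(-4*0)² = 237*0² = 237*0 = 0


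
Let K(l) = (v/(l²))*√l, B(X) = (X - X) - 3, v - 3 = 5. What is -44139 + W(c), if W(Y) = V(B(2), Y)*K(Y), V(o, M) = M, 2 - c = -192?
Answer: -44139 + 4*√194/97 ≈ -44138.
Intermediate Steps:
v = 8 (v = 3 + 5 = 8)
B(X) = -3 (B(X) = 0 - 3 = -3)
c = 194 (c = 2 - 1*(-192) = 2 + 192 = 194)
K(l) = 8/l^(3/2) (K(l) = (8/(l²))*√l = (8/l²)*√l = 8/l^(3/2))
W(Y) = 8/√Y (W(Y) = Y*(8/Y^(3/2)) = 8/√Y)
-44139 + W(c) = -44139 + 8/√194 = -44139 + 8*(√194/194) = -44139 + 4*√194/97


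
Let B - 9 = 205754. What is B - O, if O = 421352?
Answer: -215589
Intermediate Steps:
B = 205763 (B = 9 + 205754 = 205763)
B - O = 205763 - 1*421352 = 205763 - 421352 = -215589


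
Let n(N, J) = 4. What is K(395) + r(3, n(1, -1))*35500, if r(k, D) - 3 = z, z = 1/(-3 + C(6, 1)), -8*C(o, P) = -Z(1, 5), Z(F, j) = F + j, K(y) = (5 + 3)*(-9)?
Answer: 815852/9 ≈ 90650.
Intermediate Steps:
K(y) = -72 (K(y) = 8*(-9) = -72)
C(o, P) = 3/4 (C(o, P) = -(-1)*(1 + 5)/8 = -(-1)*6/8 = -1/8*(-6) = 3/4)
z = -4/9 (z = 1/(-3 + 3/4) = 1/(-9/4) = -4/9 ≈ -0.44444)
r(k, D) = 23/9 (r(k, D) = 3 - 4/9 = 23/9)
K(395) + r(3, n(1, -1))*35500 = -72 + (23/9)*35500 = -72 + 816500/9 = 815852/9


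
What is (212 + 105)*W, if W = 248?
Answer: 78616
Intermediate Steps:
(212 + 105)*W = (212 + 105)*248 = 317*248 = 78616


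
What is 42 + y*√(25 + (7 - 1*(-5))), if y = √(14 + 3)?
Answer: 42 + √629 ≈ 67.080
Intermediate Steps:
y = √17 ≈ 4.1231
42 + y*√(25 + (7 - 1*(-5))) = 42 + √17*√(25 + (7 - 1*(-5))) = 42 + √17*√(25 + (7 + 5)) = 42 + √17*√(25 + 12) = 42 + √17*√37 = 42 + √629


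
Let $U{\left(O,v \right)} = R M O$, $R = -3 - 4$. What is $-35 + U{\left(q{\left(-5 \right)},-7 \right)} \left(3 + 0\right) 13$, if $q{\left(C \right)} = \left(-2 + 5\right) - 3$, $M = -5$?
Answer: $-35$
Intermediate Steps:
$R = -7$ ($R = -3 - 4 = -7$)
$q{\left(C \right)} = 0$ ($q{\left(C \right)} = 3 - 3 = 0$)
$U{\left(O,v \right)} = 35 O$ ($U{\left(O,v \right)} = \left(-7\right) \left(-5\right) O = 35 O$)
$-35 + U{\left(q{\left(-5 \right)},-7 \right)} \left(3 + 0\right) 13 = -35 + 35 \cdot 0 \left(3 + 0\right) 13 = -35 + 0 \cdot 3 \cdot 13 = -35 + 0 \cdot 39 = -35 + 0 = -35$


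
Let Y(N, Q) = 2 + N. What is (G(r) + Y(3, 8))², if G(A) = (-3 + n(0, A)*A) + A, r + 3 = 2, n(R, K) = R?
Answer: 1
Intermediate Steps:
r = -1 (r = -3 + 2 = -1)
G(A) = -3 + A (G(A) = (-3 + 0*A) + A = (-3 + 0) + A = -3 + A)
(G(r) + Y(3, 8))² = ((-3 - 1) + (2 + 3))² = (-4 + 5)² = 1² = 1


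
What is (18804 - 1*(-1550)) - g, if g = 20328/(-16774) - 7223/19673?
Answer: 3358618653327/164997451 ≈ 20356.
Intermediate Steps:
g = -260535673/164997451 (g = 20328*(-1/16774) - 7223*1/19673 = -10164/8387 - 7223/19673 = -260535673/164997451 ≈ -1.5790)
(18804 - 1*(-1550)) - g = (18804 - 1*(-1550)) - 1*(-260535673/164997451) = (18804 + 1550) + 260535673/164997451 = 20354 + 260535673/164997451 = 3358618653327/164997451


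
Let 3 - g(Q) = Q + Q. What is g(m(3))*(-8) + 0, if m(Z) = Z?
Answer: 24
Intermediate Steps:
g(Q) = 3 - 2*Q (g(Q) = 3 - (Q + Q) = 3 - 2*Q)
g(m(3))*(-8) + 0 = (3 - 2*3)*(-8) + 0 = (3 - 6)*(-8) + 0 = -3*(-8) + 0 = 24 + 0 = 24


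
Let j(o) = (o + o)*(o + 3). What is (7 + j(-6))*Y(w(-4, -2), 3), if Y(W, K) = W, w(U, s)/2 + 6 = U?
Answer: -860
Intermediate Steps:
j(o) = 2*o*(3 + o) (j(o) = (2*o)*(3 + o) = 2*o*(3 + o))
w(U, s) = -12 + 2*U
(7 + j(-6))*Y(w(-4, -2), 3) = (7 + 2*(-6)*(3 - 6))*(-12 + 2*(-4)) = (7 + 2*(-6)*(-3))*(-12 - 8) = (7 + 36)*(-20) = 43*(-20) = -860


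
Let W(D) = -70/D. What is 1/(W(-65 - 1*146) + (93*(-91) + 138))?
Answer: -211/1756505 ≈ -0.00012012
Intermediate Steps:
1/(W(-65 - 1*146) + (93*(-91) + 138)) = 1/(-70/(-65 - 1*146) + (93*(-91) + 138)) = 1/(-70/(-65 - 146) + (-8463 + 138)) = 1/(-70/(-211) - 8325) = 1/(-70*(-1/211) - 8325) = 1/(70/211 - 8325) = 1/(-1756505/211) = -211/1756505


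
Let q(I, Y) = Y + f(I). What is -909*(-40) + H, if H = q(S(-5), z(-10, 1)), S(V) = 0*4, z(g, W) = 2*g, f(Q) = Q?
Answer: 36340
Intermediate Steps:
S(V) = 0
q(I, Y) = I + Y (q(I, Y) = Y + I = I + Y)
H = -20 (H = 0 + 2*(-10) = 0 - 20 = -20)
-909*(-40) + H = -909*(-40) - 20 = 36360 - 20 = 36340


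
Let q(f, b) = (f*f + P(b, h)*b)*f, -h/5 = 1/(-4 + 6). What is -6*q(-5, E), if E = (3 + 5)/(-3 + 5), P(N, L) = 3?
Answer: 1110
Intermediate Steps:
h = -5/2 (h = -5/(-4 + 6) = -5/2 ≈ -2.5000)
E = 4 (E = 8/2 = 8*(½) = 4)
q(f, b) = f*(f² + 3*b) (q(f, b) = (f*f + 3*b)*f = (f² + 3*b)*f = f*(f² + 3*b))
-6*q(-5, E) = -(-30)*((-5)² + 3*4) = -(-30)*(25 + 12) = -(-30)*37 = -6*(-185) = 1110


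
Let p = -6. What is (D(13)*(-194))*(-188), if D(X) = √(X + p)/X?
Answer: 36472*√7/13 ≈ 7422.8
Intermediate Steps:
D(X) = √(-6 + X)/X (D(X) = √(X - 6)/X = √(-6 + X)/X)
(D(13)*(-194))*(-188) = ((√(-6 + 13)/13)*(-194))*(-188) = ((√7/13)*(-194))*(-188) = -194*√7/13*(-188) = 36472*√7/13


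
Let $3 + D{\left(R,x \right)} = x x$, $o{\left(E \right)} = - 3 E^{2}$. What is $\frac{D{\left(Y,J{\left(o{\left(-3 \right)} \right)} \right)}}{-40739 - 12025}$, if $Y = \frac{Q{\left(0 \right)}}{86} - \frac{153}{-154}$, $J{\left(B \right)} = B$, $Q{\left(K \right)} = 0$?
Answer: $- \frac{121}{8794} \approx -0.013759$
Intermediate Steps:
$Y = \frac{153}{154}$ ($Y = \frac{0}{86} - \frac{153}{-154} = 0 \cdot \frac{1}{86} - - \frac{153}{154} = 0 + \frac{153}{154} = \frac{153}{154} \approx 0.99351$)
$D{\left(R,x \right)} = -3 + x^{2}$ ($D{\left(R,x \right)} = -3 + x x = -3 + x^{2}$)
$\frac{D{\left(Y,J{\left(o{\left(-3 \right)} \right)} \right)}}{-40739 - 12025} = \frac{-3 + \left(- 3 \left(-3\right)^{2}\right)^{2}}{-40739 - 12025} = \frac{-3 + \left(\left(-3\right) 9\right)^{2}}{-52764} = \left(-3 + \left(-27\right)^{2}\right) \left(- \frac{1}{52764}\right) = \left(-3 + 729\right) \left(- \frac{1}{52764}\right) = 726 \left(- \frac{1}{52764}\right) = - \frac{121}{8794}$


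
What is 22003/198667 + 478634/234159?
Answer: 100240981355/46519666053 ≈ 2.1548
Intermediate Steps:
22003/198667 + 478634/234159 = 100240981355/46519666053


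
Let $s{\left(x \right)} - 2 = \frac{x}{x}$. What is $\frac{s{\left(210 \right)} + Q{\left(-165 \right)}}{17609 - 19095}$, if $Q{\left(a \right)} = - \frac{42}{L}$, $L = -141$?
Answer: $- \frac{155}{69842} \approx -0.0022193$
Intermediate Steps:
$s{\left(x \right)} = 3$ ($s{\left(x \right)} = 2 + \frac{x}{x} = 2 + 1 = 3$)
$Q{\left(a \right)} = \frac{14}{47}$ ($Q{\left(a \right)} = - \frac{42}{-141} = \left(-42\right) \left(- \frac{1}{141}\right) = \frac{14}{47}$)
$\frac{s{\left(210 \right)} + Q{\left(-165 \right)}}{17609 - 19095} = \frac{3 + \frac{14}{47}}{17609 - 19095} = \frac{155}{47 \left(-1486\right)} = \frac{155}{47} \left(- \frac{1}{1486}\right) = - \frac{155}{69842}$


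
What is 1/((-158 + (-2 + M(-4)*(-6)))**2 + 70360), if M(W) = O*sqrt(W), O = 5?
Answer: 2309/222475240 - 12*I/5561881 ≈ 1.0379e-5 - 2.1575e-6*I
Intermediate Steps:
M(W) = 5*sqrt(W)
1/((-158 + (-2 + M(-4)*(-6)))**2 + 70360) = 1/((-158 + (-2 + (5*sqrt(-4))*(-6)))**2 + 70360) = 1/((-158 + (-2 + (5*(2*I))*(-6)))**2 + 70360) = 1/((-158 + (-2 + (10*I)*(-6)))**2 + 70360) = 1/((-158 + (-2 - 60*I))**2 + 70360) = 1/((-160 - 60*I)**2 + 70360) = 1/(70360 + (-160 - 60*I)**2)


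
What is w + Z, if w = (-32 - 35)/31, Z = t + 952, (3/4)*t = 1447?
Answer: 267763/93 ≈ 2879.2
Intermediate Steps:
t = 5788/3 (t = (4/3)*1447 = 5788/3 ≈ 1929.3)
Z = 8644/3 (Z = 5788/3 + 952 = 8644/3 ≈ 2881.3)
w = -67/31 (w = -67*1/31 = -67/31 ≈ -2.1613)
w + Z = -67/31 + 8644/3 = 267763/93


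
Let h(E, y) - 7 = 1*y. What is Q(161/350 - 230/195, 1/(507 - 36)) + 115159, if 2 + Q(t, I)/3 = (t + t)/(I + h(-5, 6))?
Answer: 229188355087/1990300 ≈ 1.1515e+5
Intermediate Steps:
h(E, y) = 7 + y (h(E, y) = 7 + 1*y = 7 + y)
Q(t, I) = -6 + 6*t/(13 + I) (Q(t, I) = -6 + 3*((t + t)/(I + (7 + 6))) = -6 + 3*((2*t)/(I + 13)) = -6 + 3*((2*t)/(13 + I)) = -6 + 3*(2*t/(13 + I)) = -6 + 6*t/(13 + I))
Q(161/350 - 230/195, 1/(507 - 36)) + 115159 = 6*(-13 + (161/350 - 230/195) - 1/(507 - 36))/(13 + 1/(507 - 36)) + 115159 = 6*(-13 + (161*(1/350) - 230*1/195) - 1/471)/(13 + 1/471) + 115159 = 6*(-13 + (23/50 - 46/39) - 1*1/471)/(13 + 1/471) + 115159 = 6*(-13 - 1403/1950 - 1/471)/(6124/471) + 115159 = 6*(471/6124)*(-4200871/306150) + 115159 = -12602613/1990300 + 115159 = 229188355087/1990300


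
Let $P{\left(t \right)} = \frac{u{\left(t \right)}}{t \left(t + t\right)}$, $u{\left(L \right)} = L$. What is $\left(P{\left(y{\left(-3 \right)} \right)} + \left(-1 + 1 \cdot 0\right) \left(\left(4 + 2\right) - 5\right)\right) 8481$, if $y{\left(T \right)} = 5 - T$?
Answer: $- \frac{127215}{16} \approx -7950.9$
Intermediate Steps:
$P{\left(t \right)} = \frac{1}{2 t}$ ($P{\left(t \right)} = \frac{t}{t \left(t + t\right)} = \frac{t}{t 2 t} = \frac{t}{2 t^{2}} = t \frac{1}{2 t^{2}} = \frac{1}{2 t}$)
$\left(P{\left(y{\left(-3 \right)} \right)} + \left(-1 + 1 \cdot 0\right) \left(\left(4 + 2\right) - 5\right)\right) 8481 = \left(\frac{1}{2 \left(5 - -3\right)} + \left(-1 + 1 \cdot 0\right) \left(\left(4 + 2\right) - 5\right)\right) 8481 = \left(\frac{1}{2 \left(5 + 3\right)} + \left(-1 + 0\right) \left(6 - 5\right)\right) 8481 = \left(\frac{1}{2 \cdot 8} - 1\right) 8481 = \left(\frac{1}{2} \cdot \frac{1}{8} - 1\right) 8481 = \left(\frac{1}{16} - 1\right) 8481 = \left(- \frac{15}{16}\right) 8481 = - \frac{127215}{16}$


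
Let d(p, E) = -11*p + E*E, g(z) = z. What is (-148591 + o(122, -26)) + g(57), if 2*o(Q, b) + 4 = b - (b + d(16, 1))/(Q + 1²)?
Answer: -12180951/82 ≈ -1.4855e+5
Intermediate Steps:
d(p, E) = E² - 11*p (d(p, E) = -11*p + E² = E² - 11*p)
o(Q, b) = -2 + b/2 - (-175 + b)/(2*(1 + Q)) (o(Q, b) = -2 + (b - (b + (1² - 11*16))/(Q + 1²))/2 = -2 + (b - (b + (1 - 176))/(Q + 1))/2 = -2 + (b - (b - 175)/(1 + Q))/2 = -2 + (b - (-175 + b)/(1 + Q))/2 = -2 + (b/2 - (-175 + b)/(2*(1 + Q))) = -2 + b/2 - (-175 + b)/(2*(1 + Q)))
(-148591 + o(122, -26)) + g(57) = (-148591 + (171 - 4*122 + 122*(-26))/(2*(1 + 122))) + 57 = (-148591 + (½)*(171 - 488 - 3172)/123) + 57 = (-148591 + (½)*(1/123)*(-3489)) + 57 = (-148591 - 1163/82) + 57 = -12185625/82 + 57 = -12180951/82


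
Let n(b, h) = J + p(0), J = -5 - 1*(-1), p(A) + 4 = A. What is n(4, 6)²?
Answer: 64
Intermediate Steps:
p(A) = -4 + A
J = -4 (J = -5 + 1 = -4)
n(b, h) = -8 (n(b, h) = -4 + (-4 + 0) = -4 - 4 = -8)
n(4, 6)² = (-8)² = 64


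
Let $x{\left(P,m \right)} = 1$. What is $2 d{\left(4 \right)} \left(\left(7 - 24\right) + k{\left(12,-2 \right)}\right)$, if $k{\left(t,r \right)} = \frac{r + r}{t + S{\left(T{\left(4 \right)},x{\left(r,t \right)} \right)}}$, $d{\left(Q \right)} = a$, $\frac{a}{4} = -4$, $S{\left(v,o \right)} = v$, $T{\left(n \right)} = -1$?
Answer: $\frac{6112}{11} \approx 555.64$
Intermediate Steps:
$a = -16$ ($a = 4 \left(-4\right) = -16$)
$d{\left(Q \right)} = -16$
$k{\left(t,r \right)} = \frac{2 r}{-1 + t}$ ($k{\left(t,r \right)} = \frac{r + r}{t - 1} = \frac{2 r}{-1 + t}$)
$2 d{\left(4 \right)} \left(\left(7 - 24\right) + k{\left(12,-2 \right)}\right) = 2 \left(-16\right) \left(\left(7 - 24\right) + 2 \left(-2\right) \frac{1}{-1 + 12}\right) = - 32 \left(\left(7 - 24\right) + 2 \left(-2\right) \frac{1}{11}\right) = - 32 \left(-17 + 2 \left(-2\right) \frac{1}{11}\right) = - 32 \left(-17 - \frac{4}{11}\right) = \left(-32\right) \left(- \frac{191}{11}\right) = \frac{6112}{11}$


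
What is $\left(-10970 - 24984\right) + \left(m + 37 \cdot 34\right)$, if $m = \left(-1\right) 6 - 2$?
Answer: $-34704$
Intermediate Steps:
$m = -8$ ($m = -6 - 2 = -8$)
$\left(-10970 - 24984\right) + \left(m + 37 \cdot 34\right) = \left(-10970 - 24984\right) + \left(-8 + 37 \cdot 34\right) = -35954 + \left(-8 + 1258\right) = -35954 + 1250 = -34704$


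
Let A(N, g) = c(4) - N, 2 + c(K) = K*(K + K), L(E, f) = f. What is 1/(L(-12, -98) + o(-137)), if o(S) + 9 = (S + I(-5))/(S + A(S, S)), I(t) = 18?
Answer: -30/3329 ≈ -0.0090117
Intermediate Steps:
c(K) = -2 + 2*K**2 (c(K) = -2 + K*(K + K) = -2 + K*(2*K) = -2 + 2*K**2)
A(N, g) = 30 - N (A(N, g) = (-2 + 2*4**2) - N = (-2 + 2*16) - N = (-2 + 32) - N = 30 - N)
o(S) = -42/5 + S/30 (o(S) = -9 + (S + 18)/(S + (30 - S)) = -9 + (18 + S)/30 = -9 + (18 + S)*(1/30) = -9 + (3/5 + S/30) = -42/5 + S/30)
1/(L(-12, -98) + o(-137)) = 1/(-98 + (-42/5 + (1/30)*(-137))) = 1/(-98 + (-42/5 - 137/30)) = 1/(-98 - 389/30) = 1/(-3329/30) = -30/3329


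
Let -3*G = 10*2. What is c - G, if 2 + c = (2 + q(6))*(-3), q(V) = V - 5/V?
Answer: -101/6 ≈ -16.833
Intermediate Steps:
c = -47/2 (c = -2 + (2 + (6 - 5/6))*(-3) = -2 + (2 + (6 - 5*⅙))*(-3) = -2 + (2 + (6 - ⅚))*(-3) = -2 + (2 + 31/6)*(-3) = -2 + (43/6)*(-3) = -2 - 43/2 = -47/2 ≈ -23.500)
G = -20/3 (G = -10*2/3 = -⅓*20 = -20/3 ≈ -6.6667)
c - G = -47/2 - 1*(-20/3) = -47/2 + 20/3 = -101/6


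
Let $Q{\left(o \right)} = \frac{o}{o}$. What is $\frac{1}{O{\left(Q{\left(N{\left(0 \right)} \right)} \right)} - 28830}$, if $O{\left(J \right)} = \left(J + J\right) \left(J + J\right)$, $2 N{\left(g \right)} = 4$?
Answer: $- \frac{1}{28826} \approx -3.4691 \cdot 10^{-5}$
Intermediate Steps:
$N{\left(g \right)} = 2$ ($N{\left(g \right)} = \frac{1}{2} \cdot 4 = 2$)
$Q{\left(o \right)} = 1$
$O{\left(J \right)} = 4 J^{2}$ ($O{\left(J \right)} = 2 J 2 J = 4 J^{2}$)
$\frac{1}{O{\left(Q{\left(N{\left(0 \right)} \right)} \right)} - 28830} = \frac{1}{4 \cdot 1^{2} - 28830} = \frac{1}{4 \cdot 1 - 28830} = \frac{1}{4 - 28830} = \frac{1}{-28826} = - \frac{1}{28826}$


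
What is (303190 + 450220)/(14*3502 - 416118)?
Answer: -75341/36709 ≈ -2.0524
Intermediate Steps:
(303190 + 450220)/(14*3502 - 416118) = 753410/(49028 - 416118) = 753410/(-367090) = 753410*(-1/367090) = -75341/36709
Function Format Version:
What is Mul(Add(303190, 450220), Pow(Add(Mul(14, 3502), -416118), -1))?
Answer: Rational(-75341, 36709) ≈ -2.0524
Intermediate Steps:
Mul(Add(303190, 450220), Pow(Add(Mul(14, 3502), -416118), -1)) = Mul(753410, Pow(Add(49028, -416118), -1)) = Mul(753410, Pow(-367090, -1)) = Mul(753410, Rational(-1, 367090)) = Rational(-75341, 36709)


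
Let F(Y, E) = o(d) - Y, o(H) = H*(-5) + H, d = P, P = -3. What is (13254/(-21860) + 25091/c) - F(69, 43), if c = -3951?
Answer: 2161084603/43184430 ≈ 50.043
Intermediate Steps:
d = -3
o(H) = -4*H (o(H) = -5*H + H = -4*H)
F(Y, E) = 12 - Y (F(Y, E) = -4*(-3) - Y = 12 - Y)
(13254/(-21860) + 25091/c) - F(69, 43) = (13254/(-21860) + 25091/(-3951)) - (12 - 1*69) = (13254*(-1/21860) + 25091*(-1/3951)) - (12 - 69) = (-6627/10930 - 25091/3951) - 1*(-57) = -300427907/43184430 + 57 = 2161084603/43184430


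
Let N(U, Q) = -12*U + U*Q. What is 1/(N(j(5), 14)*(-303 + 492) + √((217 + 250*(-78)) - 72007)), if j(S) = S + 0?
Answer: 63/122113 - I*√91290/3663390 ≈ 0.00051592 - 8.2476e-5*I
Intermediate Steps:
j(S) = S
N(U, Q) = -12*U + Q*U
1/(N(j(5), 14)*(-303 + 492) + √((217 + 250*(-78)) - 72007)) = 1/((5*(-12 + 14))*(-303 + 492) + √((217 + 250*(-78)) - 72007)) = 1/((5*2)*189 + √((217 - 19500) - 72007)) = 1/(10*189 + √(-19283 - 72007)) = 1/(1890 + √(-91290)) = 1/(1890 + I*√91290)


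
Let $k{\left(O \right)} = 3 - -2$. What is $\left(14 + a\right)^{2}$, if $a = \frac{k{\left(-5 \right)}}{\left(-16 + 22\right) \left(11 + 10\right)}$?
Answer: $\frac{3129361}{15876} \approx 197.11$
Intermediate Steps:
$k{\left(O \right)} = 5$ ($k{\left(O \right)} = 3 + 2 = 5$)
$a = \frac{5}{126}$ ($a = \frac{5}{\left(-16 + 22\right) \left(11 + 10\right)} = \frac{5}{6 \cdot 21} = \frac{5}{126} \approx 0.039683$)
$\left(14 + a\right)^{2} = \left(14 + \frac{5}{126}\right)^{2} = \left(\frac{1769}{126}\right)^{2} = \frac{3129361}{15876}$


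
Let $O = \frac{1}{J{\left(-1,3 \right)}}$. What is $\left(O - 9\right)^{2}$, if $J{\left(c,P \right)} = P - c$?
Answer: $\frac{1225}{16} \approx 76.563$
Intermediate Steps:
$O = \frac{1}{4}$ ($O = \frac{1}{3 - -1} = \frac{1}{3 + 1} = \frac{1}{4} \approx 0.25$)
$\left(O - 9\right)^{2} = \left(\frac{1}{4} - 9\right)^{2} = \left(- \frac{35}{4}\right)^{2} = \frac{1225}{16}$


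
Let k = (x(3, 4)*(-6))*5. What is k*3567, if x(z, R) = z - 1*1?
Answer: -214020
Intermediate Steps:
x(z, R) = -1 + z (x(z, R) = z - 1 = -1 + z)
k = -60 (k = ((-1 + 3)*(-6))*5 = (2*(-6))*5 = -12*5 = -60)
k*3567 = -60*3567 = -214020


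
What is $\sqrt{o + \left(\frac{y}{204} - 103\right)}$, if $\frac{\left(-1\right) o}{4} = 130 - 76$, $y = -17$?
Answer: $\frac{i \sqrt{11487}}{6} \approx 17.863 i$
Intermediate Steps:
$o = -216$ ($o = - 4 \left(130 - 76\right) = \left(-4\right) 54 = -216$)
$\sqrt{o + \left(\frac{y}{204} - 103\right)} = \sqrt{-216 - \left(103 + \frac{17}{204}\right)} = \sqrt{-216 - \frac{1237}{12}} = \sqrt{- \frac{3829}{12}} = \frac{i \sqrt{11487}}{6}$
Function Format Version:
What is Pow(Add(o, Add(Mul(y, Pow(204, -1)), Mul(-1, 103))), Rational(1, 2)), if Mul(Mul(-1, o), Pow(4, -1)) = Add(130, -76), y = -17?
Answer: Mul(Rational(1, 6), I, Pow(11487, Rational(1, 2))) ≈ Mul(17.863, I)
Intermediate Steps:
o = -216 (o = Mul(-4, Add(130, -76)) = Mul(-4, 54) = -216)
Pow(Add(o, Add(Mul(y, Pow(204, -1)), Mul(-1, 103))), Rational(1, 2)) = Pow(Add(-216, Add(Mul(-17, Pow(204, -1)), Mul(-1, 103))), Rational(1, 2)) = Pow(Add(-216, Add(Mul(-17, Rational(1, 204)), -103)), Rational(1, 2)) = Pow(Add(-216, Add(Rational(-1, 12), -103)), Rational(1, 2)) = Pow(Add(-216, Rational(-1237, 12)), Rational(1, 2)) = Pow(Rational(-3829, 12), Rational(1, 2)) = Mul(Rational(1, 6), I, Pow(11487, Rational(1, 2)))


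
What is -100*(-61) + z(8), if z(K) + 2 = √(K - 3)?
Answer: 6098 + √5 ≈ 6100.2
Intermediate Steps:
z(K) = -2 + √(-3 + K) (z(K) = -2 + √(K - 3) = -2 + √(-3 + K))
-100*(-61) + z(8) = -100*(-61) + (-2 + √(-3 + 8)) = 6100 + (-2 + √5) = 6098 + √5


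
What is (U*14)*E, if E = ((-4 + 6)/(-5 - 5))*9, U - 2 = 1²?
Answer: -378/5 ≈ -75.600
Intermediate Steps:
U = 3 (U = 2 + 1² = 2 + 1 = 3)
E = -9/5 (E = (2/(-10))*9 = (2*(-⅒))*9 = -⅕*9 = -9/5 ≈ -1.8000)
(U*14)*E = (3*14)*(-9/5) = 42*(-9/5) = -378/5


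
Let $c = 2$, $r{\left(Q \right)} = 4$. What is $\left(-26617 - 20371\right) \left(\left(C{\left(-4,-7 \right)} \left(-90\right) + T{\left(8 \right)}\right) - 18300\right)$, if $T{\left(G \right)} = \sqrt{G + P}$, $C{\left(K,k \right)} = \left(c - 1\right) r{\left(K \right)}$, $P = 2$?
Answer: $876796080 - 46988 \sqrt{10} \approx 8.7665 \cdot 10^{8}$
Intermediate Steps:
$C{\left(K,k \right)} = 4$ ($C{\left(K,k \right)} = \left(2 - 1\right) 4 = 1 \cdot 4 = 4$)
$T{\left(G \right)} = \sqrt{2 + G}$ ($T{\left(G \right)} = \sqrt{G + 2} = \sqrt{2 + G}$)
$\left(-26617 - 20371\right) \left(\left(C{\left(-4,-7 \right)} \left(-90\right) + T{\left(8 \right)}\right) - 18300\right) = \left(-26617 - 20371\right) \left(\left(4 \left(-90\right) + \sqrt{2 + 8}\right) - 18300\right) = - 46988 \left(\left(-360 + \sqrt{10}\right) - 18300\right) = - 46988 \left(-18660 + \sqrt{10}\right) = 876796080 - 46988 \sqrt{10}$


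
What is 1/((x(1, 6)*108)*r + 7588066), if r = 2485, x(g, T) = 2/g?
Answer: 1/8124826 ≈ 1.2308e-7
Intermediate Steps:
1/((x(1, 6)*108)*r + 7588066) = 1/(((2/1)*108)*2485 + 7588066) = 1/(((2*1)*108)*2485 + 7588066) = 1/((2*108)*2485 + 7588066) = 1/(216*2485 + 7588066) = 1/(536760 + 7588066) = 1/8124826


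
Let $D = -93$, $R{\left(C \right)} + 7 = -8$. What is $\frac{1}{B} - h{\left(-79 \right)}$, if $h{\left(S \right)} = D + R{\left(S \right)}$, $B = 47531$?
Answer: $\frac{5133349}{47531} \approx 108.0$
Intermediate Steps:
$R{\left(C \right)} = -15$ ($R{\left(C \right)} = -7 - 8 = -15$)
$h{\left(S \right)} = -108$ ($h{\left(S \right)} = -93 - 15 = -108$)
$\frac{1}{B} - h{\left(-79 \right)} = \frac{1}{47531} - -108 = \frac{1}{47531} + 108 = \frac{5133349}{47531}$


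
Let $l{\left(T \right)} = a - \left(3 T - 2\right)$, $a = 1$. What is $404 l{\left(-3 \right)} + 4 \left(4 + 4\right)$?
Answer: $4880$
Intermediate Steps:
$l{\left(T \right)} = 3 - 3 T$ ($l{\left(T \right)} = 1 - \left(3 T - 2\right) = 1 - \left(-2 + 3 T\right) = 3 - 3 T$)
$404 l{\left(-3 \right)} + 4 \left(4 + 4\right) = 404 \left(3 - -9\right) + 4 \left(4 + 4\right) = 404 \left(3 + 9\right) + 4 \cdot 8 = 404 \cdot 12 + 32 = 4848 + 32 = 4880$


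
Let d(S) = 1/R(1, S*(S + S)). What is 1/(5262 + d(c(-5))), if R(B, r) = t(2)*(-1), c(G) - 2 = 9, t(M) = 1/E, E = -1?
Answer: 1/5263 ≈ 0.00019001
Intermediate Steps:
t(M) = -1 (t(M) = 1/(-1) = -1)
c(G) = 11 (c(G) = 2 + 9 = 11)
R(B, r) = 1 (R(B, r) = -1*(-1) = 1)
d(S) = 1 (d(S) = 1/1 = 1)
1/(5262 + d(c(-5))) = 1/(5262 + 1) = 1/5263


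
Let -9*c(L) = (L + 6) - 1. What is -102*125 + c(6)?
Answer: -114761/9 ≈ -12751.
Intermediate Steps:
c(L) = -5/9 - L/9 (c(L) = -((L + 6) - 1)/9 = -((6 + L) - 1)/9 = -(5 + L)/9 = -5/9 - L/9)
-102*125 + c(6) = -102*125 + (-5/9 - ⅑*6) = -12750 + (-5/9 - ⅔) = -12750 - 11/9 = -114761/9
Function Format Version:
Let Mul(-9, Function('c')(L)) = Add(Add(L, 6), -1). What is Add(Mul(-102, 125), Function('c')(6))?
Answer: Rational(-114761, 9) ≈ -12751.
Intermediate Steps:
Function('c')(L) = Add(Rational(-5, 9), Mul(Rational(-1, 9), L)) (Function('c')(L) = Mul(Rational(-1, 9), Add(Add(L, 6), -1)) = Mul(Rational(-1, 9), Add(Add(6, L), -1)) = Mul(Rational(-1, 9), Add(5, L)) = Add(Rational(-5, 9), Mul(Rational(-1, 9), L)))
Add(Mul(-102, 125), Function('c')(6)) = Add(Mul(-102, 125), Add(Rational(-5, 9), Mul(Rational(-1, 9), 6))) = Add(-12750, Add(Rational(-5, 9), Rational(-2, 3))) = Add(-12750, Rational(-11, 9)) = Rational(-114761, 9)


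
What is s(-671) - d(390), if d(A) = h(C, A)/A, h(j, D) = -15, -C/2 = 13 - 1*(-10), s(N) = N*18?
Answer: -314027/26 ≈ -12078.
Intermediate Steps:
s(N) = 18*N
C = -46 (C = -2*(13 - 1*(-10)) = -2*(13 + 10) = -2*23 = -46)
d(A) = -15/A
s(-671) - d(390) = 18*(-671) - (-15)/390 = -12078 - (-15)/390 = -12078 - 1*(-1/26) = -12078 + 1/26 = -314027/26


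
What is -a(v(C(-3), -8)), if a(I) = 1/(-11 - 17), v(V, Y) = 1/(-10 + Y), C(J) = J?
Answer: 1/28 ≈ 0.035714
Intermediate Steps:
a(I) = -1/28 (a(I) = 1/(-28) = -1/28)
-a(v(C(-3), -8)) = -1*(-1/28) = 1/28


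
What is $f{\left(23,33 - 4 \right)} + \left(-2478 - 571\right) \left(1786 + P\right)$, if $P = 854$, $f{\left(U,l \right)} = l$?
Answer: $-8049331$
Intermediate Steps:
$f{\left(23,33 - 4 \right)} + \left(-2478 - 571\right) \left(1786 + P\right) = \left(33 - 4\right) + \left(-2478 - 571\right) \left(1786 + 854\right) = 29 - 8049360 = -8049331$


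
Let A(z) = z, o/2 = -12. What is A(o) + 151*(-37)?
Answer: -5611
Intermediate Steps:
o = -24 (o = 2*(-12) = -24)
A(o) + 151*(-37) = -24 + 151*(-37) = -24 - 5587 = -5611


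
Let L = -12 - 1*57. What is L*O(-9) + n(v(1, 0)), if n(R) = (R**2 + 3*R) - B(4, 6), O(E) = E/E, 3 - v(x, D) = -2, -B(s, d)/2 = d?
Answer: -17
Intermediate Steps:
B(s, d) = -2*d
v(x, D) = 5 (v(x, D) = 3 - 1*(-2) = 3 + 2 = 5)
O(E) = 1
n(R) = 12 + R**2 + 3*R (n(R) = (R**2 + 3*R) - (-2)*6 = (R**2 + 3*R) - 1*(-12) = (R**2 + 3*R) + 12 = 12 + R**2 + 3*R)
L = -69 (L = -12 - 57 = -69)
L*O(-9) + n(v(1, 0)) = -69*1 + (12 + 5**2 + 3*5) = -69 + (12 + 25 + 15) = -69 + 52 = -17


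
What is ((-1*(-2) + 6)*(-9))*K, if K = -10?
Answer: 720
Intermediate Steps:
((-1*(-2) + 6)*(-9))*K = ((-1*(-2) + 6)*(-9))*(-10) = ((2 + 6)*(-9))*(-10) = (8*(-9))*(-10) = -72*(-10) = 720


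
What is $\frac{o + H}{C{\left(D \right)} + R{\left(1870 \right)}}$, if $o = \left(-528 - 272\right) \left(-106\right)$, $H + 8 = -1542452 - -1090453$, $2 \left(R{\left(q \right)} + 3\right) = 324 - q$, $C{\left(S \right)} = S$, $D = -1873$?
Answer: $\frac{367207}{2649} \approx 138.62$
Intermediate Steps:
$R{\left(q \right)} = 159 - \frac{q}{2}$ ($R{\left(q \right)} = -3 + \frac{324 - q}{2} = -3 - \left(-162 + \frac{q}{2}\right) = 159 - \frac{q}{2}$)
$H = -452007$ ($H = -8 - 451999 = -452007$)
$o = 84800$ ($o = \left(-800\right) \left(-106\right) = 84800$)
$\frac{o + H}{C{\left(D \right)} + R{\left(1870 \right)}} = \frac{84800 - 452007}{-1873 + \left(159 - 935\right)} = - \frac{367207}{-1873 + \left(159 - 935\right)} = - \frac{367207}{-1873 - 776} = - \frac{367207}{-2649} = \left(-367207\right) \left(- \frac{1}{2649}\right) = \frac{367207}{2649}$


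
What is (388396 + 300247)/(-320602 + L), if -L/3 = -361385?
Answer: 688643/763553 ≈ 0.90189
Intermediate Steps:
L = 1084155 (L = -3*(-361385) = 1084155)
(388396 + 300247)/(-320602 + L) = (388396 + 300247)/(-320602 + 1084155) = 688643/763553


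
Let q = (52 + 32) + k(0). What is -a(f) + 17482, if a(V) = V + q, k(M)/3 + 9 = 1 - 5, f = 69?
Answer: 17368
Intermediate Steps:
k(M) = -39 (k(M) = -27 + 3*(1 - 5) = -27 + 3*(-4) = -27 - 12 = -39)
q = 45 (q = (52 + 32) - 39 = 84 - 39 = 45)
a(V) = 45 + V (a(V) = V + 45 = 45 + V)
-a(f) + 17482 = -(45 + 69) + 17482 = -1*114 + 17482 = -114 + 17482 = 17368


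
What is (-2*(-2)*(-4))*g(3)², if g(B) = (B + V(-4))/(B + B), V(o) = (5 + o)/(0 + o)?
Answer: -121/36 ≈ -3.3611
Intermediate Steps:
V(o) = (5 + o)/o
g(B) = (-¼ + B)/(2*B) (g(B) = (B + (5 - 4)/(-4))/(B + B) = (B - ¼*1)/((2*B)) = (B - ¼)*(1/(2*B)) = (-¼ + B)*(1/(2*B)) = (-¼ + B)/(2*B))
(-2*(-2)*(-4))*g(3)² = (-2*(-2)*(-4))*((⅛)*(-1 + 4*3)/3)² = (4*(-4))*((⅛)*(⅓)*(-1 + 12))² = -16*((⅛)*(⅓)*11)² = -16*(11/24)² = -16*121/576 = -121/36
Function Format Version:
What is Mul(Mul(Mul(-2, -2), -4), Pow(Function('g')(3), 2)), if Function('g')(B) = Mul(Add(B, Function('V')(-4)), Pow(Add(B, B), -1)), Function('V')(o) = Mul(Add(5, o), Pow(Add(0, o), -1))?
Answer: Rational(-121, 36) ≈ -3.3611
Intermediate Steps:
Function('V')(o) = Mul(Pow(o, -1), Add(5, o)) (Function('V')(o) = Mul(Add(5, o), Pow(o, -1)) = Mul(Pow(o, -1), Add(5, o)))
Function('g')(B) = Mul(Rational(1, 2), Pow(B, -1), Add(Rational(-1, 4), B)) (Function('g')(B) = Mul(Add(B, Mul(Pow(-4, -1), Add(5, -4))), Pow(Add(B, B), -1)) = Mul(Add(B, Mul(Rational(-1, 4), 1)), Pow(Mul(2, B), -1)) = Mul(Add(B, Rational(-1, 4)), Mul(Rational(1, 2), Pow(B, -1))) = Mul(Add(Rational(-1, 4), B), Mul(Rational(1, 2), Pow(B, -1))) = Mul(Rational(1, 2), Pow(B, -1), Add(Rational(-1, 4), B)))
Mul(Mul(Mul(-2, -2), -4), Pow(Function('g')(3), 2)) = Mul(Mul(Mul(-2, -2), -4), Pow(Mul(Rational(1, 8), Pow(3, -1), Add(-1, Mul(4, 3))), 2)) = Mul(Mul(4, -4), Pow(Mul(Rational(1, 8), Rational(1, 3), Add(-1, 12)), 2)) = Mul(-16, Pow(Mul(Rational(1, 8), Rational(1, 3), 11), 2)) = Mul(-16, Pow(Rational(11, 24), 2)) = Mul(-16, Rational(121, 576)) = Rational(-121, 36)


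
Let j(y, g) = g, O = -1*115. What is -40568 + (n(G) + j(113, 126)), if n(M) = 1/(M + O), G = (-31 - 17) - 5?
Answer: -6794257/168 ≈ -40442.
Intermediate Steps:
O = -115
G = -53 (G = -48 - 5 = -53)
n(M) = 1/(-115 + M) (n(M) = 1/(M - 115) = 1/(-115 + M))
-40568 + (n(G) + j(113, 126)) = -40568 + (1/(-115 - 53) + 126) = -40568 + (1/(-168) + 126) = -40568 + (-1/168 + 126) = -40568 + 21167/168 = -6794257/168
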